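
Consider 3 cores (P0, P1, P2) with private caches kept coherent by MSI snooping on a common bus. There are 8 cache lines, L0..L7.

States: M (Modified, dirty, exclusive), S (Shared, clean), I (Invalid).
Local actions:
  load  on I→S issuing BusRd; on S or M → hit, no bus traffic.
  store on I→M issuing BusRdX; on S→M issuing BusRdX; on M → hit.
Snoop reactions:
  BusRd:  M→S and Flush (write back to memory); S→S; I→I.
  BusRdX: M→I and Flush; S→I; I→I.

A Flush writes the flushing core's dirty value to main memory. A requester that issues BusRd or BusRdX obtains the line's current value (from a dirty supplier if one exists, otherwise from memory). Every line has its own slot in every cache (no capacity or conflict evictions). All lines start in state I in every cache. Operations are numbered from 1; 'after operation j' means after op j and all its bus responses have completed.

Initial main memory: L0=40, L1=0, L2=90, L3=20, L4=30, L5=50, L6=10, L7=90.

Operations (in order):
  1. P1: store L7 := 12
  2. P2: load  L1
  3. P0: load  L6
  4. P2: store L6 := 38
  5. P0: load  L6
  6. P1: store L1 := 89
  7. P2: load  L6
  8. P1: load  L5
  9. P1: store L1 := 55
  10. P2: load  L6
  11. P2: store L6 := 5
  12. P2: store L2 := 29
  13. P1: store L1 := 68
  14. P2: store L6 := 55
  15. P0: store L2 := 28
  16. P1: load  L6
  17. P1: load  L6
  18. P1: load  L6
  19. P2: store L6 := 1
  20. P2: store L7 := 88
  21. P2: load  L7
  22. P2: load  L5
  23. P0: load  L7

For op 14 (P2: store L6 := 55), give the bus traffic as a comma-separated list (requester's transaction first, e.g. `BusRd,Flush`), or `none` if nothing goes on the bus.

1. P1: store L7 := 12  bus=[BusRdX]  L7: P0=I P1=M P2=I  mem[L7]=90
2. P2: load  L1  bus=[BusRd]  L1: P0=I P1=I P2=S  mem[L1]=0
3. P0: load  L6  bus=[BusRd]  L6: P0=S P1=I P2=I  mem[L6]=10
4. P2: store L6 := 38  bus=[BusRdX]  L6: P0=I P1=I P2=M  mem[L6]=10
5. P0: load  L6  bus=[BusRd,Flush]  L6: P0=S P1=I P2=S  mem[L6]=38
6. P1: store L1 := 89  bus=[BusRdX]  L1: P0=I P1=M P2=I  mem[L1]=0
7. P2: load  L6  bus=[-]  L6: P0=S P1=I P2=S  mem[L6]=38
8. P1: load  L5  bus=[BusRd]  L5: P0=I P1=S P2=I  mem[L5]=50
9. P1: store L1 := 55  bus=[-]  L1: P0=I P1=M P2=I  mem[L1]=0
10. P2: load  L6  bus=[-]  L6: P0=S P1=I P2=S  mem[L6]=38
11. P2: store L6 := 5  bus=[BusRdX]  L6: P0=I P1=I P2=M  mem[L6]=38
12. P2: store L2 := 29  bus=[BusRdX]  L2: P0=I P1=I P2=M  mem[L2]=90
13. P1: store L1 := 68  bus=[-]  L1: P0=I P1=M P2=I  mem[L1]=0
14. P2: store L6 := 55  bus=[-]  L6: P0=I P1=I P2=M  mem[L6]=38
15. P0: store L2 := 28  bus=[BusRdX,Flush]  L2: P0=M P1=I P2=I  mem[L2]=29
16. P1: load  L6  bus=[BusRd,Flush]  L6: P0=I P1=S P2=S  mem[L6]=55
17. P1: load  L6  bus=[-]  L6: P0=I P1=S P2=S  mem[L6]=55
18. P1: load  L6  bus=[-]  L6: P0=I P1=S P2=S  mem[L6]=55
19. P2: store L6 := 1  bus=[BusRdX]  L6: P0=I P1=I P2=M  mem[L6]=55
20. P2: store L7 := 88  bus=[BusRdX,Flush]  L7: P0=I P1=I P2=M  mem[L7]=12
21. P2: load  L7  bus=[-]  L7: P0=I P1=I P2=M  mem[L7]=12
22. P2: load  L5  bus=[BusRd]  L5: P0=I P1=S P2=S  mem[L5]=50
23. P0: load  L7  bus=[BusRd,Flush]  L7: P0=S P1=I P2=S  mem[L7]=88

bus = none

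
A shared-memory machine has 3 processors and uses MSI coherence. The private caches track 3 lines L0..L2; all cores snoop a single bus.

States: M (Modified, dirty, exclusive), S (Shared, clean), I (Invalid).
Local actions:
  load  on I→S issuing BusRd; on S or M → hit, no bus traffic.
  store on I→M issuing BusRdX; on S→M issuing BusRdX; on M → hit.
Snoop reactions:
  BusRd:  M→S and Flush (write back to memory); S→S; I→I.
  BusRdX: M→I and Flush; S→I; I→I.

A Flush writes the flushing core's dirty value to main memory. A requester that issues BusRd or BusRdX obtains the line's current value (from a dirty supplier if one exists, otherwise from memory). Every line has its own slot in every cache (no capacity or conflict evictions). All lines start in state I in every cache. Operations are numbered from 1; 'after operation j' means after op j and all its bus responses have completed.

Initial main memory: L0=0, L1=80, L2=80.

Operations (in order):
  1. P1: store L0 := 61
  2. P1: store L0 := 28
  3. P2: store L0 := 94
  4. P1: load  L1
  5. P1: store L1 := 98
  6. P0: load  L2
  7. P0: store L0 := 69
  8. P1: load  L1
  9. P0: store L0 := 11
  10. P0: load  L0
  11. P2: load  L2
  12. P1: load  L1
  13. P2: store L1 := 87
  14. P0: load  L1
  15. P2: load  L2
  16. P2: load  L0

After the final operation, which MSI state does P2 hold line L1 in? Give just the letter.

state = S

  op1 P1: store L0 := 61 → I/M/I on L0; bus BusRdX; mem=0
  op2 P1: store L0 := 28 → I/M/I on L0; bus (none); mem=0
  op3 P2: store L0 := 94 → I/I/M on L0; bus BusRdX Flush; mem=28
  op4 P1: load  L1 → I/S/I on L1; bus BusRd; mem=80
  op5 P1: store L1 := 98 → I/M/I on L1; bus BusRdX; mem=80
  op6 P0: load  L2 → S/I/I on L2; bus BusRd; mem=80
  op7 P0: store L0 := 69 → M/I/I on L0; bus BusRdX Flush; mem=94
  op8 P1: load  L1 → I/M/I on L1; bus (none); mem=80
  op9 P0: store L0 := 11 → M/I/I on L0; bus (none); mem=94
  op10 P0: load  L0 → M/I/I on L0; bus (none); mem=94
  op11 P2: load  L2 → S/I/S on L2; bus BusRd; mem=80
  op12 P1: load  L1 → I/M/I on L1; bus (none); mem=80
  op13 P2: store L1 := 87 → I/I/M on L1; bus BusRdX Flush; mem=98
  op14 P0: load  L1 → S/I/S on L1; bus BusRd Flush; mem=87
  op15 P2: load  L2 → S/I/S on L2; bus (none); mem=80
  op16 P2: load  L0 → S/I/S on L0; bus BusRd Flush; mem=11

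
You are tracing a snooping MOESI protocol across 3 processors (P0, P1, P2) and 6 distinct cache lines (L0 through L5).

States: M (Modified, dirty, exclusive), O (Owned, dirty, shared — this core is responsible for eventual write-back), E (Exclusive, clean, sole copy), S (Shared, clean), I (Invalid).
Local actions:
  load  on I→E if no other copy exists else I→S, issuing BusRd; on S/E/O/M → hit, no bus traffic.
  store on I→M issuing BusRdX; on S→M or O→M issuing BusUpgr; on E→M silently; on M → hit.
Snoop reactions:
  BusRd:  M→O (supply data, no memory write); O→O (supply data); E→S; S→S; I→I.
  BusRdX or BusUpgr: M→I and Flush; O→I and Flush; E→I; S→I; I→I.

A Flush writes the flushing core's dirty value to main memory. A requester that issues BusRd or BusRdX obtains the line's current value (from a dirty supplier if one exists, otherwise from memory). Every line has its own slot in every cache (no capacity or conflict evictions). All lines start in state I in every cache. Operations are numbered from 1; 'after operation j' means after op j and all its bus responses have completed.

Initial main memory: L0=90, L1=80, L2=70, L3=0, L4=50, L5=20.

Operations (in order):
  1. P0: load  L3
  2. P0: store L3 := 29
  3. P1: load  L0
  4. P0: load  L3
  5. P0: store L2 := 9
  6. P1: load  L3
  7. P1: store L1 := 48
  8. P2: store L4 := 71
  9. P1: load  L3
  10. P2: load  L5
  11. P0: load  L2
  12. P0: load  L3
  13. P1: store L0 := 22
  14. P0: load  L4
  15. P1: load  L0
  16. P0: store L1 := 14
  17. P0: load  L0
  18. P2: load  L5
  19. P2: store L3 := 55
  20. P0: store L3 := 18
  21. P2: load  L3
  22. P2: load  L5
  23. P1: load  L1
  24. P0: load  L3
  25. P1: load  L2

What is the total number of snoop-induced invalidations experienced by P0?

invalidations = 1

[1] P0: load  L3 | P0:E(0), P1:I, P2:I | bus: BusRd
[2] P0: store L3 := 29 | P0:M(29), P1:I, P2:I | bus: none
[3] P1: load  L0 | P0:I, P1:E(90), P2:I | bus: BusRd
[4] P0: load  L3 | P0:M(29), P1:I, P2:I | bus: none
[5] P0: store L2 := 9 | P0:M(9), P1:I, P2:I | bus: BusRdX
[6] P1: load  L3 | P0:O(29), P1:S(29), P2:I | bus: BusRd
[7] P1: store L1 := 48 | P0:I, P1:M(48), P2:I | bus: BusRdX
[8] P2: store L4 := 71 | P0:I, P1:I, P2:M(71) | bus: BusRdX
[9] P1: load  L3 | P0:O(29), P1:S(29), P2:I | bus: none
[10] P2: load  L5 | P0:I, P1:I, P2:E(20) | bus: BusRd
[11] P0: load  L2 | P0:M(9), P1:I, P2:I | bus: none
[12] P0: load  L3 | P0:O(29), P1:S(29), P2:I | bus: none
[13] P1: store L0 := 22 | P0:I, P1:M(22), P2:I | bus: none
[14] P0: load  L4 | P0:S(71), P1:I, P2:O(71) | bus: BusRd
[15] P1: load  L0 | P0:I, P1:M(22), P2:I | bus: none
[16] P0: store L1 := 14 | P0:M(14), P1:I, P2:I | bus: BusRdX,Flush
[17] P0: load  L0 | P0:S(22), P1:O(22), P2:I | bus: BusRd
[18] P2: load  L5 | P0:I, P1:I, P2:E(20) | bus: none
[19] P2: store L3 := 55 | P0:I, P1:I, P2:M(55) | bus: BusRdX,Flush
[20] P0: store L3 := 18 | P0:M(18), P1:I, P2:I | bus: BusRdX,Flush
[21] P2: load  L3 | P0:O(18), P1:I, P2:S(18) | bus: BusRd
[22] P2: load  L5 | P0:I, P1:I, P2:E(20) | bus: none
[23] P1: load  L1 | P0:O(14), P1:S(14), P2:I | bus: BusRd
[24] P0: load  L3 | P0:O(18), P1:I, P2:S(18) | bus: none
[25] P1: load  L2 | P0:O(9), P1:S(9), P2:I | bus: BusRd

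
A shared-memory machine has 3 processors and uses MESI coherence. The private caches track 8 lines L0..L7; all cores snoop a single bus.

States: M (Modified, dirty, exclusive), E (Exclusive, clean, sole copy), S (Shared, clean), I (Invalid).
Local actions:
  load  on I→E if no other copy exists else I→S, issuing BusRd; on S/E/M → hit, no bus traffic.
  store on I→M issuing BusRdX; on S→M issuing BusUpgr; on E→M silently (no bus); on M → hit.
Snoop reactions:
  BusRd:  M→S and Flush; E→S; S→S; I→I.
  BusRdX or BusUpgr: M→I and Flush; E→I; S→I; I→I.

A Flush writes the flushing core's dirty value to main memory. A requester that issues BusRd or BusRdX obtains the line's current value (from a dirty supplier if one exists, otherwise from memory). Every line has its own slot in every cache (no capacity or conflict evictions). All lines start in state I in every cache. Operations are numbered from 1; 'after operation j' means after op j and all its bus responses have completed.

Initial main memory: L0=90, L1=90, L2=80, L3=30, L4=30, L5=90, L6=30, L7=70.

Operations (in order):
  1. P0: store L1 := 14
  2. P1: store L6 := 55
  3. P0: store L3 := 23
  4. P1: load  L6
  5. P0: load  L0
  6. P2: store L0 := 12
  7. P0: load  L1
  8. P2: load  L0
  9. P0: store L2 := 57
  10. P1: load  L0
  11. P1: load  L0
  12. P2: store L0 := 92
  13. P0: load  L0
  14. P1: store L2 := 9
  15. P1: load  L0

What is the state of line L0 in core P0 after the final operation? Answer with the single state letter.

state = S

[1] P0: store L1 := 14 | P0:M(14), P1:I, P2:I | bus: BusRdX
[2] P1: store L6 := 55 | P0:I, P1:M(55), P2:I | bus: BusRdX
[3] P0: store L3 := 23 | P0:M(23), P1:I, P2:I | bus: BusRdX
[4] P1: load  L6 | P0:I, P1:M(55), P2:I | bus: none
[5] P0: load  L0 | P0:E(90), P1:I, P2:I | bus: BusRd
[6] P2: store L0 := 12 | P0:I, P1:I, P2:M(12) | bus: BusRdX
[7] P0: load  L1 | P0:M(14), P1:I, P2:I | bus: none
[8] P2: load  L0 | P0:I, P1:I, P2:M(12) | bus: none
[9] P0: store L2 := 57 | P0:M(57), P1:I, P2:I | bus: BusRdX
[10] P1: load  L0 | P0:I, P1:S(12), P2:S(12) | bus: BusRd,Flush
[11] P1: load  L0 | P0:I, P1:S(12), P2:S(12) | bus: none
[12] P2: store L0 := 92 | P0:I, P1:I, P2:M(92) | bus: BusUpgr
[13] P0: load  L0 | P0:S(92), P1:I, P2:S(92) | bus: BusRd,Flush
[14] P1: store L2 := 9 | P0:I, P1:M(9), P2:I | bus: BusRdX,Flush
[15] P1: load  L0 | P0:S(92), P1:S(92), P2:S(92) | bus: BusRd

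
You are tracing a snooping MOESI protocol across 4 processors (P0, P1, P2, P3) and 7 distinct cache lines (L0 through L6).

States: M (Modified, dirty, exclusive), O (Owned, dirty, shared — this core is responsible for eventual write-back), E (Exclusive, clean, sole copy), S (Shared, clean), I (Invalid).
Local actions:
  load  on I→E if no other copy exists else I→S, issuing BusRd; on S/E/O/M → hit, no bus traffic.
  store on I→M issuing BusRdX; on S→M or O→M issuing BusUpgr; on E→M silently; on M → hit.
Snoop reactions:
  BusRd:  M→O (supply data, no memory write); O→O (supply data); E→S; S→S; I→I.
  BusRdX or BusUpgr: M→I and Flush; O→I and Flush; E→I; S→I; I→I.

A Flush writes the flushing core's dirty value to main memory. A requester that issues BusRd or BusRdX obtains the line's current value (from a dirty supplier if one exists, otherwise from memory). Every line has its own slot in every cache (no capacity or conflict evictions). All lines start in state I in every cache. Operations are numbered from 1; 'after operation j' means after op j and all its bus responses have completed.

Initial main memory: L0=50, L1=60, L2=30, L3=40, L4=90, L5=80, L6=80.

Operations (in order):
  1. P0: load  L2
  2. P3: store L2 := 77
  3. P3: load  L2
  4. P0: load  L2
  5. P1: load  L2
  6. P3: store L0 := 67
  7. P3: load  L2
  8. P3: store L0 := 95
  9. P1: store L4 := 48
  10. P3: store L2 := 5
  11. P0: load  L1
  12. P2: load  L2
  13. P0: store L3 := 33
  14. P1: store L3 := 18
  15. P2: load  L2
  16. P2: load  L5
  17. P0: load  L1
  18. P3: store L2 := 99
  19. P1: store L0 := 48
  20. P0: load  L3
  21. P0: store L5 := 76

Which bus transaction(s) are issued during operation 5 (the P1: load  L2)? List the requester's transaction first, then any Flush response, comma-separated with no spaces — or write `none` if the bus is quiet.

[1] P0: load  L2 | P0:E(30), P1:I, P2:I, P3:I | bus: BusRd
[2] P3: store L2 := 77 | P0:I, P1:I, P2:I, P3:M(77) | bus: BusRdX
[3] P3: load  L2 | P0:I, P1:I, P2:I, P3:M(77) | bus: none
[4] P0: load  L2 | P0:S(77), P1:I, P2:I, P3:O(77) | bus: BusRd
[5] P1: load  L2 | P0:S(77), P1:S(77), P2:I, P3:O(77) | bus: BusRd
[6] P3: store L0 := 67 | P0:I, P1:I, P2:I, P3:M(67) | bus: BusRdX
[7] P3: load  L2 | P0:S(77), P1:S(77), P2:I, P3:O(77) | bus: none
[8] P3: store L0 := 95 | P0:I, P1:I, P2:I, P3:M(95) | bus: none
[9] P1: store L4 := 48 | P0:I, P1:M(48), P2:I, P3:I | bus: BusRdX
[10] P3: store L2 := 5 | P0:I, P1:I, P2:I, P3:M(5) | bus: BusUpgr
[11] P0: load  L1 | P0:E(60), P1:I, P2:I, P3:I | bus: BusRd
[12] P2: load  L2 | P0:I, P1:I, P2:S(5), P3:O(5) | bus: BusRd
[13] P0: store L3 := 33 | P0:M(33), P1:I, P2:I, P3:I | bus: BusRdX
[14] P1: store L3 := 18 | P0:I, P1:M(18), P2:I, P3:I | bus: BusRdX,Flush
[15] P2: load  L2 | P0:I, P1:I, P2:S(5), P3:O(5) | bus: none
[16] P2: load  L5 | P0:I, P1:I, P2:E(80), P3:I | bus: BusRd
[17] P0: load  L1 | P0:E(60), P1:I, P2:I, P3:I | bus: none
[18] P3: store L2 := 99 | P0:I, P1:I, P2:I, P3:M(99) | bus: BusUpgr
[19] P1: store L0 := 48 | P0:I, P1:M(48), P2:I, P3:I | bus: BusRdX,Flush
[20] P0: load  L3 | P0:S(18), P1:O(18), P2:I, P3:I | bus: BusRd
[21] P0: store L5 := 76 | P0:M(76), P1:I, P2:I, P3:I | bus: BusRdX

bus = BusRd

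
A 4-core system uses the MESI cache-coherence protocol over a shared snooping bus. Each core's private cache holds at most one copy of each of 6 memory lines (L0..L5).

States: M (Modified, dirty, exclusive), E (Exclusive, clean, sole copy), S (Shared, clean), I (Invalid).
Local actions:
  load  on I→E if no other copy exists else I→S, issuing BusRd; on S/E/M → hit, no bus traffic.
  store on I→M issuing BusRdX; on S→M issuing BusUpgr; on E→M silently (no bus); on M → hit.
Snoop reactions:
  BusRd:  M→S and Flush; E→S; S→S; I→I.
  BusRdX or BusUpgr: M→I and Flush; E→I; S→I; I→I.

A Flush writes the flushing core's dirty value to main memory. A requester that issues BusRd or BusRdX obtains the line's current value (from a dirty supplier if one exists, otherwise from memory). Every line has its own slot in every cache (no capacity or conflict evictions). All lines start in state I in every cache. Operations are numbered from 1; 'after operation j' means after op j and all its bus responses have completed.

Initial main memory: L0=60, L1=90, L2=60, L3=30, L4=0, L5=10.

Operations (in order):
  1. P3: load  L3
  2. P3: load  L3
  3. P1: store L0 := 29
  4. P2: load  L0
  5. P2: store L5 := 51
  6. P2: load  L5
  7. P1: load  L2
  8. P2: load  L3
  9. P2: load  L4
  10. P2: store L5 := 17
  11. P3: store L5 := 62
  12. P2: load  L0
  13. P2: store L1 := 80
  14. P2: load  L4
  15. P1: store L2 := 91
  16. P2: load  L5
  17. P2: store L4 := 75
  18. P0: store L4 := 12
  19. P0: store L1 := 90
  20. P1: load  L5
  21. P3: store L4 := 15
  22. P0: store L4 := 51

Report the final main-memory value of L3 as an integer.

memory[L3] = 30

  op1 P3: load  L3 → I/I/I/E on L3; bus BusRd; mem=30
  op2 P3: load  L3 → I/I/I/E on L3; bus (none); mem=30
  op3 P1: store L0 := 29 → I/M/I/I on L0; bus BusRdX; mem=60
  op4 P2: load  L0 → I/S/S/I on L0; bus BusRd Flush; mem=29
  op5 P2: store L5 := 51 → I/I/M/I on L5; bus BusRdX; mem=10
  op6 P2: load  L5 → I/I/M/I on L5; bus (none); mem=10
  op7 P1: load  L2 → I/E/I/I on L2; bus BusRd; mem=60
  op8 P2: load  L3 → I/I/S/S on L3; bus BusRd; mem=30
  op9 P2: load  L4 → I/I/E/I on L4; bus BusRd; mem=0
  op10 P2: store L5 := 17 → I/I/M/I on L5; bus (none); mem=10
  op11 P3: store L5 := 62 → I/I/I/M on L5; bus BusRdX Flush; mem=17
  op12 P2: load  L0 → I/S/S/I on L0; bus (none); mem=29
  op13 P2: store L1 := 80 → I/I/M/I on L1; bus BusRdX; mem=90
  op14 P2: load  L4 → I/I/E/I on L4; bus (none); mem=0
  op15 P1: store L2 := 91 → I/M/I/I on L2; bus (none); mem=60
  op16 P2: load  L5 → I/I/S/S on L5; bus BusRd Flush; mem=62
  op17 P2: store L4 := 75 → I/I/M/I on L4; bus (none); mem=0
  op18 P0: store L4 := 12 → M/I/I/I on L4; bus BusRdX Flush; mem=75
  op19 P0: store L1 := 90 → M/I/I/I on L1; bus BusRdX Flush; mem=80
  op20 P1: load  L5 → I/S/S/S on L5; bus BusRd; mem=62
  op21 P3: store L4 := 15 → I/I/I/M on L4; bus BusRdX Flush; mem=12
  op22 P0: store L4 := 51 → M/I/I/I on L4; bus BusRdX Flush; mem=15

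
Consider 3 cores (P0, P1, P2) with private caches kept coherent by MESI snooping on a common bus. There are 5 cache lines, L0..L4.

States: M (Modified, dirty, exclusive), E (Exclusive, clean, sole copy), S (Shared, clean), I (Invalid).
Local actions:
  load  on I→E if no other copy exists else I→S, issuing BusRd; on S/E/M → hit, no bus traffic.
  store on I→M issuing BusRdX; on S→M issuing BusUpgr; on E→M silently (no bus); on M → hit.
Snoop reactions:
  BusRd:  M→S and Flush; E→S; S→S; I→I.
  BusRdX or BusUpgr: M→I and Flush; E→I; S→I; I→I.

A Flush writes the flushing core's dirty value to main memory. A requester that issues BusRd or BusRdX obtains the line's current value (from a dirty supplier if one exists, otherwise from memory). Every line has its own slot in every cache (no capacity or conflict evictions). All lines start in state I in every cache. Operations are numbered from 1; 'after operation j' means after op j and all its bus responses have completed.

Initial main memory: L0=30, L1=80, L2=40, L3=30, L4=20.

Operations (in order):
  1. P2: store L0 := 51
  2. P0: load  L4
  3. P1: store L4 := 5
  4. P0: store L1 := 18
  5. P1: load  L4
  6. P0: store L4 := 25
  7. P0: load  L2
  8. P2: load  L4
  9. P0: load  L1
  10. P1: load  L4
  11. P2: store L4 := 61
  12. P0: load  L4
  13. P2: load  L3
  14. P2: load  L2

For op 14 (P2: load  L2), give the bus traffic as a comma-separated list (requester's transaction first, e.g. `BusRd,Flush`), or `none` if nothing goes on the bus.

  op1 P2: store L0 := 51 → I/I/M on L0; bus BusRdX; mem=30
  op2 P0: load  L4 → E/I/I on L4; bus BusRd; mem=20
  op3 P1: store L4 := 5 → I/M/I on L4; bus BusRdX; mem=20
  op4 P0: store L1 := 18 → M/I/I on L1; bus BusRdX; mem=80
  op5 P1: load  L4 → I/M/I on L4; bus (none); mem=20
  op6 P0: store L4 := 25 → M/I/I on L4; bus BusRdX Flush; mem=5
  op7 P0: load  L2 → E/I/I on L2; bus BusRd; mem=40
  op8 P2: load  L4 → S/I/S on L4; bus BusRd Flush; mem=25
  op9 P0: load  L1 → M/I/I on L1; bus (none); mem=80
  op10 P1: load  L4 → S/S/S on L4; bus BusRd; mem=25
  op11 P2: store L4 := 61 → I/I/M on L4; bus BusUpgr; mem=25
  op12 P0: load  L4 → S/I/S on L4; bus BusRd Flush; mem=61
  op13 P2: load  L3 → I/I/E on L3; bus BusRd; mem=30
  op14 P2: load  L2 → S/I/S on L2; bus BusRd; mem=40

bus = BusRd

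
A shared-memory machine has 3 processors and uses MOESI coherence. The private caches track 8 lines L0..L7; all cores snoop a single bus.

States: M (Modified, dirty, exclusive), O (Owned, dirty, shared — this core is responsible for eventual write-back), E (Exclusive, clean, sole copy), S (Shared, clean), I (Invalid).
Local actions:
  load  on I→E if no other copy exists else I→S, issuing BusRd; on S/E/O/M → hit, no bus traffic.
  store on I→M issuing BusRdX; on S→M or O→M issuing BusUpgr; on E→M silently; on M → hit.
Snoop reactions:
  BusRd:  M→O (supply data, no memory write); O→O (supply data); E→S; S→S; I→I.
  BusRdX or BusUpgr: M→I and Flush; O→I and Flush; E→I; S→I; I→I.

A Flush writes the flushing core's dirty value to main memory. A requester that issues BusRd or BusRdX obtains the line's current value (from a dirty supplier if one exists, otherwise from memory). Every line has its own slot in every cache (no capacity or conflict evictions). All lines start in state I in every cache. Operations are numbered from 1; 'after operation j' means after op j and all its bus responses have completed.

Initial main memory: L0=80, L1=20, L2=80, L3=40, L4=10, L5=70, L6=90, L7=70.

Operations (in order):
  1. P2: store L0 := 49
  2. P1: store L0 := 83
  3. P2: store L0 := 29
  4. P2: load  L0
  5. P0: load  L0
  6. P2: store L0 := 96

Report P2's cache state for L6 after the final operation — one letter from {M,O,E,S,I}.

state = I

step 1: P2: store L0 := 49  ⟶  IIM  (L0)  txn=BusRdX  M[L0]=80
step 2: P1: store L0 := 83  ⟶  IMI  (L0)  txn=BusRdX+Flush  M[L0]=49
step 3: P2: store L0 := 29  ⟶  IIM  (L0)  txn=BusRdX+Flush  M[L0]=83
step 4: P2: load  L0  ⟶  IIM  (L0)  txn=∅  M[L0]=83
step 5: P0: load  L0  ⟶  SIO  (L0)  txn=BusRd  M[L0]=83
step 6: P2: store L0 := 96  ⟶  IIM  (L0)  txn=BusUpgr  M[L0]=83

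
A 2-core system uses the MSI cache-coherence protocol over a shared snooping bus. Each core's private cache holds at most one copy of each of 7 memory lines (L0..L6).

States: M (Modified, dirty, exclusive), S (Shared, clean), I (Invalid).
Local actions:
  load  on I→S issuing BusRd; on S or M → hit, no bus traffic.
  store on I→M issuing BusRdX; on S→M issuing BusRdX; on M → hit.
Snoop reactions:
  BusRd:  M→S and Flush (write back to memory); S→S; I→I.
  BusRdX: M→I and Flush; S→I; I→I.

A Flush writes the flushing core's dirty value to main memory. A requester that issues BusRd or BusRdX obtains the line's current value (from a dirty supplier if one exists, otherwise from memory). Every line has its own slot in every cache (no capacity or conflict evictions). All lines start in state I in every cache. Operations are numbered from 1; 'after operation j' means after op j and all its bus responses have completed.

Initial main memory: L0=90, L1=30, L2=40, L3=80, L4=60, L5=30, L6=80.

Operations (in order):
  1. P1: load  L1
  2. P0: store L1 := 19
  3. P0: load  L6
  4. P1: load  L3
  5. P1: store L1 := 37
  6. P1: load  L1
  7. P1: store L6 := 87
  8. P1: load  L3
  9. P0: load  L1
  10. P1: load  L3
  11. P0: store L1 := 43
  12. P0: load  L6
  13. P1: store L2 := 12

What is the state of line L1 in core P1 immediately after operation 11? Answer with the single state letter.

[1] P1: load  L1 | P0:I, P1:S(30) | bus: BusRd
[2] P0: store L1 := 19 | P0:M(19), P1:I | bus: BusRdX
[3] P0: load  L6 | P0:S(80), P1:I | bus: BusRd
[4] P1: load  L3 | P0:I, P1:S(80) | bus: BusRd
[5] P1: store L1 := 37 | P0:I, P1:M(37) | bus: BusRdX,Flush
[6] P1: load  L1 | P0:I, P1:M(37) | bus: none
[7] P1: store L6 := 87 | P0:I, P1:M(87) | bus: BusRdX
[8] P1: load  L3 | P0:I, P1:S(80) | bus: none
[9] P0: load  L1 | P0:S(37), P1:S(37) | bus: BusRd,Flush
[10] P1: load  L3 | P0:I, P1:S(80) | bus: none
[11] P0: store L1 := 43 | P0:M(43), P1:I | bus: BusRdX
[12] P0: load  L6 | P0:S(87), P1:S(87) | bus: BusRd,Flush
[13] P1: store L2 := 12 | P0:I, P1:M(12) | bus: BusRdX

state = I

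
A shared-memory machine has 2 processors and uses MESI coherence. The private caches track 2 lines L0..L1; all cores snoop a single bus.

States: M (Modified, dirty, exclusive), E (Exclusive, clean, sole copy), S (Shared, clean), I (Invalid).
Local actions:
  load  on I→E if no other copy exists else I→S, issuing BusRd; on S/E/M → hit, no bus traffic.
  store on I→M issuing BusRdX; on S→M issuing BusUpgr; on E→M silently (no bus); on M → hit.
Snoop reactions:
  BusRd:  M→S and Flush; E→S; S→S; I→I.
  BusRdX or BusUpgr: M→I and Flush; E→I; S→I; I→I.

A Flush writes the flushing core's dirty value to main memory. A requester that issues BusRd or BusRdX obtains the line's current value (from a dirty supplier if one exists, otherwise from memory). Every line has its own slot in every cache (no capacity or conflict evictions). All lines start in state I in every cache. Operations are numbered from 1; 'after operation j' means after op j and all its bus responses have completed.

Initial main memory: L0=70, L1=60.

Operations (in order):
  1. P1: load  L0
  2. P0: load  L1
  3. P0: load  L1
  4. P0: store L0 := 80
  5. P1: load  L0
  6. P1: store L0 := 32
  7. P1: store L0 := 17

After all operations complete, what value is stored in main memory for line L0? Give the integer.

1. P1: load  L0  bus=[BusRd]  L0: P0=I P1=E  mem[L0]=70
2. P0: load  L1  bus=[BusRd]  L1: P0=E P1=I  mem[L1]=60
3. P0: load  L1  bus=[-]  L1: P0=E P1=I  mem[L1]=60
4. P0: store L0 := 80  bus=[BusRdX]  L0: P0=M P1=I  mem[L0]=70
5. P1: load  L0  bus=[BusRd,Flush]  L0: P0=S P1=S  mem[L0]=80
6. P1: store L0 := 32  bus=[BusUpgr]  L0: P0=I P1=M  mem[L0]=80
7. P1: store L0 := 17  bus=[-]  L0: P0=I P1=M  mem[L0]=80

memory[L0] = 80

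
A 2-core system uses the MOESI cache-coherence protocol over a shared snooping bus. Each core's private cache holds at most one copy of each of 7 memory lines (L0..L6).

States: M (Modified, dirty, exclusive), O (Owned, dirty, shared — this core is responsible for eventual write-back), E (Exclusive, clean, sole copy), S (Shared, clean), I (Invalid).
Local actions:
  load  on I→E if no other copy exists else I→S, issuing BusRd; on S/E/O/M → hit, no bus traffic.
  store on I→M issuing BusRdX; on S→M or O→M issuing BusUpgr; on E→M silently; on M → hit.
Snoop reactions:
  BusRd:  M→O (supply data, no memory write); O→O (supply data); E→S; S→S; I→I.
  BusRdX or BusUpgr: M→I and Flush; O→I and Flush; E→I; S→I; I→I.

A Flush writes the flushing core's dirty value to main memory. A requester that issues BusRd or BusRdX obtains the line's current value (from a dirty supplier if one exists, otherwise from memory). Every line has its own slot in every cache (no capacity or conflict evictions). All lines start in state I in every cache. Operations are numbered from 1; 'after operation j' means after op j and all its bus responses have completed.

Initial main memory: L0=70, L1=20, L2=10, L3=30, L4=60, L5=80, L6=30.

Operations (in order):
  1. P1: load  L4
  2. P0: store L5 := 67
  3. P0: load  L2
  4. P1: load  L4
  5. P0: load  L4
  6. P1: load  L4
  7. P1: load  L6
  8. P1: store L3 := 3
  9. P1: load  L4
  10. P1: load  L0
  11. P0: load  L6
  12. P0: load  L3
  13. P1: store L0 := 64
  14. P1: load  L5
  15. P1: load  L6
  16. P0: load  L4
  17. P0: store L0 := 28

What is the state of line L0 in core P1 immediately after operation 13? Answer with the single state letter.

state = M

[1] P1: load  L4 | P0:I, P1:E(60) | bus: BusRd
[2] P0: store L5 := 67 | P0:M(67), P1:I | bus: BusRdX
[3] P0: load  L2 | P0:E(10), P1:I | bus: BusRd
[4] P1: load  L4 | P0:I, P1:E(60) | bus: none
[5] P0: load  L4 | P0:S(60), P1:S(60) | bus: BusRd
[6] P1: load  L4 | P0:S(60), P1:S(60) | bus: none
[7] P1: load  L6 | P0:I, P1:E(30) | bus: BusRd
[8] P1: store L3 := 3 | P0:I, P1:M(3) | bus: BusRdX
[9] P1: load  L4 | P0:S(60), P1:S(60) | bus: none
[10] P1: load  L0 | P0:I, P1:E(70) | bus: BusRd
[11] P0: load  L6 | P0:S(30), P1:S(30) | bus: BusRd
[12] P0: load  L3 | P0:S(3), P1:O(3) | bus: BusRd
[13] P1: store L0 := 64 | P0:I, P1:M(64) | bus: none
[14] P1: load  L5 | P0:O(67), P1:S(67) | bus: BusRd
[15] P1: load  L6 | P0:S(30), P1:S(30) | bus: none
[16] P0: load  L4 | P0:S(60), P1:S(60) | bus: none
[17] P0: store L0 := 28 | P0:M(28), P1:I | bus: BusRdX,Flush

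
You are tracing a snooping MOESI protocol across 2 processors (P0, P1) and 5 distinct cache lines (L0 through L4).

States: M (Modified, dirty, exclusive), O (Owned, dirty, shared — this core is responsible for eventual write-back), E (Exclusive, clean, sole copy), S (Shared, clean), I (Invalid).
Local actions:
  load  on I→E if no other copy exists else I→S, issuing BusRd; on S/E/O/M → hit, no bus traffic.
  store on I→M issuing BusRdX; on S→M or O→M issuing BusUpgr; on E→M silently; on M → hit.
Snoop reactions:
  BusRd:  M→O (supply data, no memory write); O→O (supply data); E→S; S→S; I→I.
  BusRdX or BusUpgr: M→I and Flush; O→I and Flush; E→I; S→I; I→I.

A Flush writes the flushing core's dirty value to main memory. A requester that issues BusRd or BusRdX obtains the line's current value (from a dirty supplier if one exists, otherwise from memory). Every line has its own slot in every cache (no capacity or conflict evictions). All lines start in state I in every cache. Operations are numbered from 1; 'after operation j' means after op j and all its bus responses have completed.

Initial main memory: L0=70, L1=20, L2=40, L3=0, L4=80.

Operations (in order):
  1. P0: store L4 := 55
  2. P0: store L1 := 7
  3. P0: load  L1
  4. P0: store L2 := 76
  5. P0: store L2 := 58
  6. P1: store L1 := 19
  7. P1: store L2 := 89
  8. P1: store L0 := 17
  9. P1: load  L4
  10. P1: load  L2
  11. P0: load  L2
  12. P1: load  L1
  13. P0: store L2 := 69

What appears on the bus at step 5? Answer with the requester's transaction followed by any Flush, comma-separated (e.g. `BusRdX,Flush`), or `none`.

bus = none

[1] P0: store L4 := 55 | P0:M(55), P1:I | bus: BusRdX
[2] P0: store L1 := 7 | P0:M(7), P1:I | bus: BusRdX
[3] P0: load  L1 | P0:M(7), P1:I | bus: none
[4] P0: store L2 := 76 | P0:M(76), P1:I | bus: BusRdX
[5] P0: store L2 := 58 | P0:M(58), P1:I | bus: none
[6] P1: store L1 := 19 | P0:I, P1:M(19) | bus: BusRdX,Flush
[7] P1: store L2 := 89 | P0:I, P1:M(89) | bus: BusRdX,Flush
[8] P1: store L0 := 17 | P0:I, P1:M(17) | bus: BusRdX
[9] P1: load  L4 | P0:O(55), P1:S(55) | bus: BusRd
[10] P1: load  L2 | P0:I, P1:M(89) | bus: none
[11] P0: load  L2 | P0:S(89), P1:O(89) | bus: BusRd
[12] P1: load  L1 | P0:I, P1:M(19) | bus: none
[13] P0: store L2 := 69 | P0:M(69), P1:I | bus: BusUpgr,Flush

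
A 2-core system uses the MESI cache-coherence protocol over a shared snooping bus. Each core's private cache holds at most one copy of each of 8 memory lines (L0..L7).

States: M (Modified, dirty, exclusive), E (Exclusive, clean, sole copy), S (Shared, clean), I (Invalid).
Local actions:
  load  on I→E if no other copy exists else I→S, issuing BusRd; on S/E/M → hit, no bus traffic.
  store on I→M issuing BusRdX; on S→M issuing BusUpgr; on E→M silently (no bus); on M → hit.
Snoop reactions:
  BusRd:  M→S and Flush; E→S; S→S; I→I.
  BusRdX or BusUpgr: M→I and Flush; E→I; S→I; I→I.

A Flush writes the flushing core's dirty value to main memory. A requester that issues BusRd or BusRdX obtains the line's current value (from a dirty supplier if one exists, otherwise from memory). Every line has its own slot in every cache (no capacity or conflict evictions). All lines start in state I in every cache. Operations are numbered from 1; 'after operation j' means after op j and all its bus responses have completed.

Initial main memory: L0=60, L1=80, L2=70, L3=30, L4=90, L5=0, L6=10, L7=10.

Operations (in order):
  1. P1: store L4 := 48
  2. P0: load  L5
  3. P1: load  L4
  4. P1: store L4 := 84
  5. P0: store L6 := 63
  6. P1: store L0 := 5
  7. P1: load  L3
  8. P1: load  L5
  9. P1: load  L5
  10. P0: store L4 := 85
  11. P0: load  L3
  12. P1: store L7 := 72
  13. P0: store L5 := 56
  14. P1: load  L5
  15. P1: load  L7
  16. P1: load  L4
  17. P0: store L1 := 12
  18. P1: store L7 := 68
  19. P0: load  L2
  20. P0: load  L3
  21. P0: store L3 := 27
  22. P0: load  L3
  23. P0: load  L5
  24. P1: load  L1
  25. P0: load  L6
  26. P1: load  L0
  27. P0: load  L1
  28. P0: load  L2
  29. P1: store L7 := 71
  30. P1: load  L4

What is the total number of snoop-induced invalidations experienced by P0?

invalidations = 0

step 1: P1: store L4 := 48  ⟶  IM  (L4)  txn=BusRdX  M[L4]=90
step 2: P0: load  L5  ⟶  EI  (L5)  txn=BusRd  M[L5]=0
step 3: P1: load  L4  ⟶  IM  (L4)  txn=∅  M[L4]=90
step 4: P1: store L4 := 84  ⟶  IM  (L4)  txn=∅  M[L4]=90
step 5: P0: store L6 := 63  ⟶  MI  (L6)  txn=BusRdX  M[L6]=10
step 6: P1: store L0 := 5  ⟶  IM  (L0)  txn=BusRdX  M[L0]=60
step 7: P1: load  L3  ⟶  IE  (L3)  txn=BusRd  M[L3]=30
step 8: P1: load  L5  ⟶  SS  (L5)  txn=BusRd  M[L5]=0
step 9: P1: load  L5  ⟶  SS  (L5)  txn=∅  M[L5]=0
step 10: P0: store L4 := 85  ⟶  MI  (L4)  txn=BusRdX+Flush  M[L4]=84
step 11: P0: load  L3  ⟶  SS  (L3)  txn=BusRd  M[L3]=30
step 12: P1: store L7 := 72  ⟶  IM  (L7)  txn=BusRdX  M[L7]=10
step 13: P0: store L5 := 56  ⟶  MI  (L5)  txn=BusUpgr  M[L5]=0
step 14: P1: load  L5  ⟶  SS  (L5)  txn=BusRd+Flush  M[L5]=56
step 15: P1: load  L7  ⟶  IM  (L7)  txn=∅  M[L7]=10
step 16: P1: load  L4  ⟶  SS  (L4)  txn=BusRd+Flush  M[L4]=85
step 17: P0: store L1 := 12  ⟶  MI  (L1)  txn=BusRdX  M[L1]=80
step 18: P1: store L7 := 68  ⟶  IM  (L7)  txn=∅  M[L7]=10
step 19: P0: load  L2  ⟶  EI  (L2)  txn=BusRd  M[L2]=70
step 20: P0: load  L3  ⟶  SS  (L3)  txn=∅  M[L3]=30
step 21: P0: store L3 := 27  ⟶  MI  (L3)  txn=BusUpgr  M[L3]=30
step 22: P0: load  L3  ⟶  MI  (L3)  txn=∅  M[L3]=30
step 23: P0: load  L5  ⟶  SS  (L5)  txn=∅  M[L5]=56
step 24: P1: load  L1  ⟶  SS  (L1)  txn=BusRd+Flush  M[L1]=12
step 25: P0: load  L6  ⟶  MI  (L6)  txn=∅  M[L6]=10
step 26: P1: load  L0  ⟶  IM  (L0)  txn=∅  M[L0]=60
step 27: P0: load  L1  ⟶  SS  (L1)  txn=∅  M[L1]=12
step 28: P0: load  L2  ⟶  EI  (L2)  txn=∅  M[L2]=70
step 29: P1: store L7 := 71  ⟶  IM  (L7)  txn=∅  M[L7]=10
step 30: P1: load  L4  ⟶  SS  (L4)  txn=∅  M[L4]=85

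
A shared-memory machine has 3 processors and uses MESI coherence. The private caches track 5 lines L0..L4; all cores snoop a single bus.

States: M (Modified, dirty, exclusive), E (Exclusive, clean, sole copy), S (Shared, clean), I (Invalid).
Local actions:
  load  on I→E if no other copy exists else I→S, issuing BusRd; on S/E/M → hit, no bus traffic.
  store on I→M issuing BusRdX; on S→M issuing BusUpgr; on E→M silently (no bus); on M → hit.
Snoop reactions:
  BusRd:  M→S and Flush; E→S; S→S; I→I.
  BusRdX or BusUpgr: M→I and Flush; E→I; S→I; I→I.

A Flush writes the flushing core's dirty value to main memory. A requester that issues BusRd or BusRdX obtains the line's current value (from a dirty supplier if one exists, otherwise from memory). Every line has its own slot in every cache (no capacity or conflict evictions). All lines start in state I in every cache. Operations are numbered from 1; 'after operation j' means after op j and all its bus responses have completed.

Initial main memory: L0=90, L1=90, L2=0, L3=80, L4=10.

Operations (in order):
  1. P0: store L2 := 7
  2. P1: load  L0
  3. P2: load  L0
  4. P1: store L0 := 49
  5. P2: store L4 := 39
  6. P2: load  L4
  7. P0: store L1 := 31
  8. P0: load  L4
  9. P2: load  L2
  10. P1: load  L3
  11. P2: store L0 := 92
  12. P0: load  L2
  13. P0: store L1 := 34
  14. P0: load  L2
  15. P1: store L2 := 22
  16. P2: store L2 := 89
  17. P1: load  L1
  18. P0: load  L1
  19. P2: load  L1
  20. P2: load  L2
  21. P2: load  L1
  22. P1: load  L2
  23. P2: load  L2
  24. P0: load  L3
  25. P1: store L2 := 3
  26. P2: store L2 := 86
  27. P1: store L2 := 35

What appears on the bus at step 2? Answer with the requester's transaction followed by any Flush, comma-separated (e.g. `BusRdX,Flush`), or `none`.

bus = BusRd

  op1 P0: store L2 := 7 → M/I/I on L2; bus BusRdX; mem=0
  op2 P1: load  L0 → I/E/I on L0; bus BusRd; mem=90
  op3 P2: load  L0 → I/S/S on L0; bus BusRd; mem=90
  op4 P1: store L0 := 49 → I/M/I on L0; bus BusUpgr; mem=90
  op5 P2: store L4 := 39 → I/I/M on L4; bus BusRdX; mem=10
  op6 P2: load  L4 → I/I/M on L4; bus (none); mem=10
  op7 P0: store L1 := 31 → M/I/I on L1; bus BusRdX; mem=90
  op8 P0: load  L4 → S/I/S on L4; bus BusRd Flush; mem=39
  op9 P2: load  L2 → S/I/S on L2; bus BusRd Flush; mem=7
  op10 P1: load  L3 → I/E/I on L3; bus BusRd; mem=80
  op11 P2: store L0 := 92 → I/I/M on L0; bus BusRdX Flush; mem=49
  op12 P0: load  L2 → S/I/S on L2; bus (none); mem=7
  op13 P0: store L1 := 34 → M/I/I on L1; bus (none); mem=90
  op14 P0: load  L2 → S/I/S on L2; bus (none); mem=7
  op15 P1: store L2 := 22 → I/M/I on L2; bus BusRdX; mem=7
  op16 P2: store L2 := 89 → I/I/M on L2; bus BusRdX Flush; mem=22
  op17 P1: load  L1 → S/S/I on L1; bus BusRd Flush; mem=34
  op18 P0: load  L1 → S/S/I on L1; bus (none); mem=34
  op19 P2: load  L1 → S/S/S on L1; bus BusRd; mem=34
  op20 P2: load  L2 → I/I/M on L2; bus (none); mem=22
  op21 P2: load  L1 → S/S/S on L1; bus (none); mem=34
  op22 P1: load  L2 → I/S/S on L2; bus BusRd Flush; mem=89
  op23 P2: load  L2 → I/S/S on L2; bus (none); mem=89
  op24 P0: load  L3 → S/S/I on L3; bus BusRd; mem=80
  op25 P1: store L2 := 3 → I/M/I on L2; bus BusUpgr; mem=89
  op26 P2: store L2 := 86 → I/I/M on L2; bus BusRdX Flush; mem=3
  op27 P1: store L2 := 35 → I/M/I on L2; bus BusRdX Flush; mem=86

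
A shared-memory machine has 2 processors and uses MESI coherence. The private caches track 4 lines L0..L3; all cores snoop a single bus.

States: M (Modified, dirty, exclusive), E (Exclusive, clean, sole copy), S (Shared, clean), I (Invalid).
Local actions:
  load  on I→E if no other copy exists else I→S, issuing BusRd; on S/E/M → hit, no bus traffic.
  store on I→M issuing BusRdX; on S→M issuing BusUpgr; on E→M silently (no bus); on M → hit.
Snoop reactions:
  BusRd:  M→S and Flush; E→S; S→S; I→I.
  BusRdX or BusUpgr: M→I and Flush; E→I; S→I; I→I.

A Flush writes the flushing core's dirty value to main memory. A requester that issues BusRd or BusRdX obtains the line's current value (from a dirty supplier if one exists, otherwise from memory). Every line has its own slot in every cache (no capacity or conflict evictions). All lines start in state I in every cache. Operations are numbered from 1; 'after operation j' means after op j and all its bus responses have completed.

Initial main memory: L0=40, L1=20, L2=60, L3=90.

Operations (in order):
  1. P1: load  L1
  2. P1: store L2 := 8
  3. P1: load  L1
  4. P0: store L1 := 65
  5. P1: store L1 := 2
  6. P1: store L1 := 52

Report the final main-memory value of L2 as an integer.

[1] P1: load  L1 | P0:I, P1:E(20) | bus: BusRd
[2] P1: store L2 := 8 | P0:I, P1:M(8) | bus: BusRdX
[3] P1: load  L1 | P0:I, P1:E(20) | bus: none
[4] P0: store L1 := 65 | P0:M(65), P1:I | bus: BusRdX
[5] P1: store L1 := 2 | P0:I, P1:M(2) | bus: BusRdX,Flush
[6] P1: store L1 := 52 | P0:I, P1:M(52) | bus: none

memory[L2] = 60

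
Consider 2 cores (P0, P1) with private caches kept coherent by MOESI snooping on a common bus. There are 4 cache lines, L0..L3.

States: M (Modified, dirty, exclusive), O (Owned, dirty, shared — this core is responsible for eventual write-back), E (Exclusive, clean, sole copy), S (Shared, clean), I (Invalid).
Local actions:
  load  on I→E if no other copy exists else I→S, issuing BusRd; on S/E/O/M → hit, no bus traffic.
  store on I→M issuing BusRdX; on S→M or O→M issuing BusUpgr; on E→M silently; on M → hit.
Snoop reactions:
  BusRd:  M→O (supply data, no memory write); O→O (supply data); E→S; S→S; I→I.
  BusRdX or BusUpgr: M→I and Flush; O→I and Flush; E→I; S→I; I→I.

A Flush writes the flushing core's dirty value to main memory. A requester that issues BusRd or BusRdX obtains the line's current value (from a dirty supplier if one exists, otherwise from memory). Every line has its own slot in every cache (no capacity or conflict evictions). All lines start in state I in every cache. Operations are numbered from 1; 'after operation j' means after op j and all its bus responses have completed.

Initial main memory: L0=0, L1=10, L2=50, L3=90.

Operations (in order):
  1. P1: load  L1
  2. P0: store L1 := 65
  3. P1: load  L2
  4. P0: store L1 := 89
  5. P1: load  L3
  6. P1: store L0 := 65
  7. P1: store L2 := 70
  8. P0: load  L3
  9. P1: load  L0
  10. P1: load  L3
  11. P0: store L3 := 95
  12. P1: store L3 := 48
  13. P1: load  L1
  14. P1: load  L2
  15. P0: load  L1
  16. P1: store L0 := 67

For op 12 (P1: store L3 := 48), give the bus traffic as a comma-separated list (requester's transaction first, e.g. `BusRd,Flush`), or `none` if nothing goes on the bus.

[1] P1: load  L1 | P0:I, P1:E(10) | bus: BusRd
[2] P0: store L1 := 65 | P0:M(65), P1:I | bus: BusRdX
[3] P1: load  L2 | P0:I, P1:E(50) | bus: BusRd
[4] P0: store L1 := 89 | P0:M(89), P1:I | bus: none
[5] P1: load  L3 | P0:I, P1:E(90) | bus: BusRd
[6] P1: store L0 := 65 | P0:I, P1:M(65) | bus: BusRdX
[7] P1: store L2 := 70 | P0:I, P1:M(70) | bus: none
[8] P0: load  L3 | P0:S(90), P1:S(90) | bus: BusRd
[9] P1: load  L0 | P0:I, P1:M(65) | bus: none
[10] P1: load  L3 | P0:S(90), P1:S(90) | bus: none
[11] P0: store L3 := 95 | P0:M(95), P1:I | bus: BusUpgr
[12] P1: store L3 := 48 | P0:I, P1:M(48) | bus: BusRdX,Flush
[13] P1: load  L1 | P0:O(89), P1:S(89) | bus: BusRd
[14] P1: load  L2 | P0:I, P1:M(70) | bus: none
[15] P0: load  L1 | P0:O(89), P1:S(89) | bus: none
[16] P1: store L0 := 67 | P0:I, P1:M(67) | bus: none

bus = BusRdX,Flush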